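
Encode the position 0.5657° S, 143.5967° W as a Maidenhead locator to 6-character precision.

BI89ek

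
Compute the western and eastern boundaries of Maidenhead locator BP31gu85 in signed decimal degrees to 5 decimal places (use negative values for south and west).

-153.43333, -153.42500

Field B=1, P=15: +1·20° lon, +15·10° lat → SW at lon -160°, lat 60°.
Square 3, 1: +3·2° lon, +1·1° lat → SW at lon -154°, lat 61°.
Subsquare g=6, u=20: +6·0.0833333° lon, +20·0.0416667° lat → SW at lon -153.5°, lat 61.8333°.
Extended square 8, 5: +8·0.00833333° lon, +5·0.00416667° lat → SW at lon -153.433°, lat 61.8542°.
Cell spans 0.00833333° lon × 0.00416667° lat.
west -153.43333, east -153.42500.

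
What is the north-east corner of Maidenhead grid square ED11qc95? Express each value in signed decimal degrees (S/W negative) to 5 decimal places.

-58.89167, -96.58333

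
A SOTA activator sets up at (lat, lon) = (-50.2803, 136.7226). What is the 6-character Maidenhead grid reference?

Shift to the Maidenhead origin (180°W, 90°S): lon 316.7226, lat 39.7197.
Field: 316.7226/20 → 15 → P, 39.7197/10 → 3 → D; chars PD.
Square: 16.7226/2 → 8, 9.7197/1 → 9; chars 89.
Subsquare: 0.7226/0.0833333 → 8 → i, 0.7197/0.0416667 → 17 → r; chars ir.

PD89ir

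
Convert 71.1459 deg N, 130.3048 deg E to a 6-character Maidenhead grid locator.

PQ51dd

Add 180° to longitude and 90° to latitude: 310.3048, 161.1459.
Field: lon ⌊310.3048/20⌋ = 15 → P; lat ⌊161.1459/10⌋ = 16 → Q.
Square: lon ⌊10.3048/2⌋ = 5; lat ⌊1.1459/1⌋ = 1.
Subsquare: lon ⌊0.3048/0.0833333⌋ = 3 → d; lat ⌊0.1459/0.0416667⌋ = 3 → d.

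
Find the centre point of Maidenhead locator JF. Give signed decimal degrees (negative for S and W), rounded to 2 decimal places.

-35.00, 10.00

Field J=9, F=5: +9·20° lon, +5·10° lat → SW at lon 0°, lat -40°.
Cell spans 20° lon × 10° lat. Centre is SW corner plus half of each.
latitude -35.00, longitude 10.00.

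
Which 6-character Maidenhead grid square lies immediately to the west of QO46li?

Longitude subsquare l = 11; −1 → 10 = k.
The latitude characters are unchanged.

QO46ki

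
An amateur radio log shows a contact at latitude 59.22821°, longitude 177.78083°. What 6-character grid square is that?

RO89vf

Offset from 180°W / 90°S: lon 357.7808°, lat 149.2282°.
Field: 357.7808/20 → 17 → R, 149.2282/10 → 14 → O; chars RO.
Square: 17.7808/2 → 8, 9.2282/1 → 9; chars 89.
Subsquare: 1.7808/0.0833333 → 21 → v, 0.2282/0.0416667 → 5 → f; chars vf.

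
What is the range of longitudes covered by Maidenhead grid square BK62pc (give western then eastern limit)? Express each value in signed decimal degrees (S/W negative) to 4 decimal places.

-146.7500, -146.6667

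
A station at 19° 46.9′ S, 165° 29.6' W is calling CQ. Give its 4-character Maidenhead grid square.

AH70

Shift to the Maidenhead origin (180°W, 90°S): lon 14.51, lat 70.22.
Field: 14.51/20 → 0 → A, 70.22/10 → 7 → H; chars AH.
Square: 14.51/2 → 7, 0.22/1 → 0; chars 70.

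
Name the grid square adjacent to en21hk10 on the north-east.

EN21hk21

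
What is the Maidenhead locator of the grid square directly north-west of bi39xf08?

Longitude extended square 0; −1 → -1, wraps to 9, carry into subsquare.
Longitude subsquare x = 23; −1 → 22 = w.
Latitude extended square 8; +1 → 9.

BI39wf99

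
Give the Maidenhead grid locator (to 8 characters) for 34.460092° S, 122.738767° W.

Shift to the Maidenhead origin (180°W, 90°S): lon 57.26123, lat 55.53991.
Field: lon ⌊57.26123/20⌋ = 2 → C; lat ⌊55.53991/10⌋ = 5 → F.
Square: lon ⌊17.26123/2⌋ = 8; lat ⌊5.53991/1⌋ = 5.
Subsquare: lon ⌊1.26123/0.0833333⌋ = 15 → p; lat ⌊0.53991/0.0416667⌋ = 12 → m.
Extended square: lon ⌊0.01123/0.00833333⌋ = 1; lat ⌊0.03991/0.00416667⌋ = 9.

CF85pm19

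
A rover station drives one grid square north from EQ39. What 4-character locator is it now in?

ER30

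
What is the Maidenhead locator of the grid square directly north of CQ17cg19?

Latitude extended square 9; +1 → 10, wraps to 0, carry into subsquare.
Latitude subsquare g = 6; +1 → 7 = h.
The longitude characters are unchanged.

CQ17ch10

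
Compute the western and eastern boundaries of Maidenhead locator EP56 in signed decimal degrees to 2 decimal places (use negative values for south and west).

-90.00, -88.00

Field E=4, P=15: +4·20° lon, +15·10° lat → SW at lon -100°, lat 60°.
Square 5, 6: +5·2° lon, +6·1° lat → SW at lon -90°, lat 66°.
Cell spans 2° lon × 1° lat.
west -90.00, east -88.00.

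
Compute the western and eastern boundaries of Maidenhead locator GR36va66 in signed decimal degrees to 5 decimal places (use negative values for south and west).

Field G=6, R=17: +6·20° lon, +17·10° lat → SW at lon -60°, lat 80°.
Square 3, 6: +3·2° lon, +6·1° lat → SW at lon -54°, lat 86°.
Subsquare v=21, a=0: +21·0.0833333° lon, +0·0.0416667° lat → SW at lon -52.25°, lat 86°.
Extended square 6, 6: +6·0.00833333° lon, +6·0.00416667° lat → SW at lon -52.2°, lat 86.025°.
Cell spans 0.00833333° lon × 0.00416667° lat.
west -52.20000, east -52.19167.

-52.20000, -52.19167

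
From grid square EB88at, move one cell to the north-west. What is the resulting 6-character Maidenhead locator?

EB78xu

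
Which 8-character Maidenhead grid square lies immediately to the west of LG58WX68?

LG58wx58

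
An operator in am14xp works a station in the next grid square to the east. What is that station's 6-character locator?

Longitude subsquare x = 23; +1 → 24, wraps to 0 = a, carry into square.
Longitude square 1; +1 → 2.
The latitude characters are unchanged.

AM24ap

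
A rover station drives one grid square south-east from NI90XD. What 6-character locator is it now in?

Longitude subsquare x = 23; +1 → 24, wraps to 0 = a, carry into square.
Longitude square 9; +1 → 10, wraps to 0, carry into field.
Longitude field N = 13; +1 → 14 = O.
Latitude subsquare d = 3; −1 → 2 = c.

OI00ac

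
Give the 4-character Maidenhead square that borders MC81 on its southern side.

MC80

Latitude square 1; −1 → 0.
The longitude characters are unchanged.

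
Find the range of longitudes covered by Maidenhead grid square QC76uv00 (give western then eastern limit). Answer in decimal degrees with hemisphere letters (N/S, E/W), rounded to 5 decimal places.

155.66667° E, 155.67500° E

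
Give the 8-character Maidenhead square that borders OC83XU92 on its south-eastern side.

OC93au01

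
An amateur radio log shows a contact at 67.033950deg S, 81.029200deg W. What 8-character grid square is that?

EC92lx61

Add 180° to longitude and 90° to latitude: 98.97080, 22.96605.
Field (20°×10°, letters A–R): 98.97080/20 → 4 → E, 22.96605/10 → 2 → C; chars EC.
Square (2°×1°, digits 0–9): 18.97080/2 → 9, 2.96605/1 → 2; chars 92.
Subsquare (5′×2.5′, letters a–x): 0.97080/0.0833333 → 11 → l, 0.96605/0.0416667 → 23 → x; chars lx.
Extended square (30″×15″, digits 0–9): 0.05413/0.00833333 → 6, 0.00772/0.00416667 → 1; chars 61.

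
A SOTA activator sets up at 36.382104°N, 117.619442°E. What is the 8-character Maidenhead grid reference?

Add 180° to longitude and 90° to latitude: 297.61944, 126.38210.
Field: 297.61944/20 → 14 → O, 126.38210/10 → 12 → M; chars OM.
Square: 17.61944/2 → 8, 6.38210/1 → 6; chars 86.
Subsquare: 1.61944/0.0833333 → 19 → t, 0.38210/0.0416667 → 9 → j; chars tj.
Extended square: 0.03611/0.00833333 → 4, 0.00710/0.00416667 → 1; chars 41.

OM86tj41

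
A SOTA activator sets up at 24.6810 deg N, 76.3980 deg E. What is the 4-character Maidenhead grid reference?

ML84

Offset from 180°W / 90°S: lon 256.40°, lat 114.68°.
Field: 256.40/20 → 12 → M, 114.68/10 → 11 → L; chars ML.
Square: 16.40/2 → 8, 4.68/1 → 4; chars 84.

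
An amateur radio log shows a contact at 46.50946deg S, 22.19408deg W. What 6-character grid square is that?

HE83vl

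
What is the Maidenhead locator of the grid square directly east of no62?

NO72

Longitude square 6; +1 → 7.
The latitude characters are unchanged.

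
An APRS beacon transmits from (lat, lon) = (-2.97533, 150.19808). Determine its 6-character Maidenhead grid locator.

QI57ca

Shift to the Maidenhead origin (180°W, 90°S): lon 330.1981, lat 87.0247.
Field (20°×10°, letters A–R): lon ⌊330.1981/20⌋ = 16 → Q; lat ⌊87.0247/10⌋ = 8 → I.
Square (2°×1°, digits 0–9): lon ⌊10.1981/2⌋ = 5; lat ⌊7.0247/1⌋ = 7.
Subsquare (5′×2.5′, letters a–x): lon ⌊0.1981/0.0833333⌋ = 2 → c; lat ⌊0.0247/0.0416667⌋ = 0 → a.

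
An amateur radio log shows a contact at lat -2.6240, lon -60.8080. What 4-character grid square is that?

Offset from 180°W / 90°S: lon 119.19°, lat 87.38°.
Field (20°×10°, letters A–R): lon ⌊119.19/20⌋ = 5 → F; lat ⌊87.38/10⌋ = 8 → I.
Square (2°×1°, digits 0–9): lon ⌊19.19/2⌋ = 9; lat ⌊7.38/1⌋ = 7.

FI97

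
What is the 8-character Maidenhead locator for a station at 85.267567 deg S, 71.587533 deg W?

FA44er95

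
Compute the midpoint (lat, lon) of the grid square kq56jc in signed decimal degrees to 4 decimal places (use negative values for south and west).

Field K=10, Q=16: +10·20° lon, +16·10° lat → SW at lon 20°, lat 70°.
Square 5, 6: +5·2° lon, +6·1° lat → SW at lon 30°, lat 76°.
Subsquare j=9, c=2: +9·0.0833333° lon, +2·0.0416667° lat → SW at lon 30.75°, lat 76.0833°.
Cell spans 0.0833333° lon × 0.0416667° lat. Centre is SW corner plus half of each.
latitude 76.1042, longitude 30.7917.

76.1042, 30.7917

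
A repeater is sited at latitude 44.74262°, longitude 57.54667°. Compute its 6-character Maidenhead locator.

LN84sr

Add 180° to longitude and 90° to latitude: 237.5467, 134.7426.
Field: 237.5467/20 → 11 → L, 134.7426/10 → 13 → N; chars LN.
Square: 17.5467/2 → 8, 4.7426/1 → 4; chars 84.
Subsquare: 1.5467/0.0833333 → 18 → s, 0.7426/0.0416667 → 17 → r; chars sr.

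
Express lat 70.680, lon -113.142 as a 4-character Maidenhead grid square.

DQ30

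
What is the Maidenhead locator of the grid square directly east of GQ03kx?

GQ03lx

Longitude subsquare k = 10; +1 → 11 = l.
The latitude characters are unchanged.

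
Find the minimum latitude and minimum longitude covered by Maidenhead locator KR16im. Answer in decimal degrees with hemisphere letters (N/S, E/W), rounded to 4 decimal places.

Field K=10, R=17: +10·20° lon, +17·10° lat → SW at lon 20°, lat 80°.
Square 1, 6: +1·2° lon, +6·1° lat → SW at lon 22°, lat 86°.
Subsquare i=8, m=12: +8·0.0833333° lon, +12·0.0416667° lat → SW at lon 22.6667°, lat 86.5°.
latitude 86.5000° N, longitude 22.6667° E.

86.5000° N, 22.6667° E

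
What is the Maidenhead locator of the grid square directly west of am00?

RM90

Longitude square 0; −1 → -1, wraps to 9, carry into field.
Longitude field A = 0; −1 → -1, wraps to 17 = R, wrapping around the antimeridian.
The latitude characters are unchanged.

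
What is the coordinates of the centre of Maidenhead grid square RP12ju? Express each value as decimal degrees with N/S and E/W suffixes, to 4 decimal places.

62.8542° N, 162.7917° E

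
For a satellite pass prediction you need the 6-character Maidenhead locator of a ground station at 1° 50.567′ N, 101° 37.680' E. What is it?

Offset from 180°W / 90°S: lon 281.6280°, lat 91.8428°.
Field: lon ⌊281.6280/20⌋ = 14 → O; lat ⌊91.8428/10⌋ = 9 → J.
Square: lon ⌊1.6280/2⌋ = 0; lat ⌊1.8428/1⌋ = 1.
Subsquare: lon ⌊1.6280/0.0833333⌋ = 19 → t; lat ⌊0.8428/0.0416667⌋ = 20 → u.

OJ01tu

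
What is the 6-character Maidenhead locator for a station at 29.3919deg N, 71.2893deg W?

FL49ij

Offset from 180°W / 90°S: lon 108.7107°, lat 119.3919°.
Field (20°×10°, letters A–R): 108.7107/20 → 5 → F, 119.3919/10 → 11 → L; chars FL.
Square (2°×1°, digits 0–9): 8.7107/2 → 4, 9.3919/1 → 9; chars 49.
Subsquare (5′×2.5′, letters a–x): 0.7107/0.0833333 → 8 → i, 0.3919/0.0416667 → 9 → j; chars ij.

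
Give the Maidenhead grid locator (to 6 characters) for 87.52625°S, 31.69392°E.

KA52ul

Shift to the Maidenhead origin (180°W, 90°S): lon 211.6939, lat 2.4737.
Field (20°×10°, letters A–R): lon ⌊211.6939/20⌋ = 10 → K; lat ⌊2.4737/10⌋ = 0 → A.
Square (2°×1°, digits 0–9): lon ⌊11.6939/2⌋ = 5; lat ⌊2.4737/1⌋ = 2.
Subsquare (5′×2.5′, letters a–x): lon ⌊1.6939/0.0833333⌋ = 20 → u; lat ⌊0.4737/0.0416667⌋ = 11 → l.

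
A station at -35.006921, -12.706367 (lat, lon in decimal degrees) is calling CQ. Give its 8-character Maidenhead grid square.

Shift to the Maidenhead origin (180°W, 90°S): lon 167.29363, lat 54.99308.
Field: lon ⌊167.29363/20⌋ = 8 → I; lat ⌊54.99308/10⌋ = 5 → F.
Square: lon ⌊7.29363/2⌋ = 3; lat ⌊4.99308/1⌋ = 4.
Subsquare: lon ⌊1.29363/0.0833333⌋ = 15 → p; lat ⌊0.99308/0.0416667⌋ = 23 → x.
Extended square: lon ⌊0.04363/0.00833333⌋ = 5; lat ⌊0.03475/0.00416667⌋ = 8.

IF34px58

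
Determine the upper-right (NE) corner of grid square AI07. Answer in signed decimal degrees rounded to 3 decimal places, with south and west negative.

Field A=0, I=8: +0·20° lon, +8·10° lat → SW at lon -180°, lat -10°.
Square 0, 7: +0·2° lon, +7·1° lat → SW at lon -180°, lat -3°.
Cell spans 2° lon × 1° lat. NE corner is SW corner plus one full cell.
latitude -2.000, longitude -178.000.

-2.000, -178.000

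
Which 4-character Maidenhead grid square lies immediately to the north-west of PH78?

PH69

Longitude square 7; −1 → 6.
Latitude square 8; +1 → 9.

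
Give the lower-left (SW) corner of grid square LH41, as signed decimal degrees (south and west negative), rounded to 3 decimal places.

-19.000, 48.000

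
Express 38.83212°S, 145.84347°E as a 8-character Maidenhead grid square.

QF21we10

Add 180° to longitude and 90° to latitude: 325.84347, 51.16788.
Field: 325.84347/20 → 16 → Q, 51.16788/10 → 5 → F; chars QF.
Square: 5.84347/2 → 2, 1.16788/1 → 1; chars 21.
Subsquare: 1.84347/0.0833333 → 22 → w, 0.16788/0.0416667 → 4 → e; chars we.
Extended square: 0.01014/0.00833333 → 1, 0.00121/0.00416667 → 0; chars 10.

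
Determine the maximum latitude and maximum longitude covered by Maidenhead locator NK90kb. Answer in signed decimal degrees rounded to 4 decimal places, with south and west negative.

10.0833, 98.9167

Field N=13, K=10: +13·20° lon, +10·10° lat → SW at lon 80°, lat 10°.
Square 9, 0: +9·2° lon, +0·1° lat → SW at lon 98°, lat 10°.
Subsquare k=10, b=1: +10·0.0833333° lon, +1·0.0416667° lat → SW at lon 98.8333°, lat 10.0417°.
Cell spans 0.0833333° lon × 0.0416667° lat. NE corner is SW corner plus one full cell.
latitude 10.0833, longitude 98.9167.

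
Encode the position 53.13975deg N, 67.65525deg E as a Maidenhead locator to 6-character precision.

MO33td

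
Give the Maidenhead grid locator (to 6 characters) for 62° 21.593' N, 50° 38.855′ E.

Add 180° to longitude and 90° to latitude: 230.6476, 152.3599.
Field: lon ⌊230.6476/20⌋ = 11 → L; lat ⌊152.3599/10⌋ = 15 → P.
Square: lon ⌊10.6476/2⌋ = 5; lat ⌊2.3599/1⌋ = 2.
Subsquare: lon ⌊0.6476/0.0833333⌋ = 7 → h; lat ⌊0.3599/0.0416667⌋ = 8 → i.

LP52hi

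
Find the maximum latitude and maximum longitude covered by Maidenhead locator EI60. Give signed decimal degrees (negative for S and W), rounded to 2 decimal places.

-9.00, -86.00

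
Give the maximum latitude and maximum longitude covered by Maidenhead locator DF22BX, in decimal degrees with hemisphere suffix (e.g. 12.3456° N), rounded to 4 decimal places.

37.0000° S, 115.8333° W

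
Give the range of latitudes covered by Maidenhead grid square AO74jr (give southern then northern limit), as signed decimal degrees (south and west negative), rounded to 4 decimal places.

54.7083, 54.7500

Field A=0, O=14: +0·20° lon, +14·10° lat → SW at lon -180°, lat 50°.
Square 7, 4: +7·2° lon, +4·1° lat → SW at lon -166°, lat 54°.
Subsquare j=9, r=17: +9·0.0833333° lon, +17·0.0416667° lat → SW at lon -165.25°, lat 54.7083°.
Cell spans 0.0833333° lon × 0.0416667° lat.
south 54.7083, north 54.7500.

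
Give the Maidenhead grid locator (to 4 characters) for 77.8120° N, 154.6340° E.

QQ77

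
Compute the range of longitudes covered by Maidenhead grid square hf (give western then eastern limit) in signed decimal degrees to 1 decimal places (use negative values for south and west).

-40.0, -20.0

Field H=7, F=5: +7·20° lon, +5·10° lat → SW at lon -40°, lat -40°.
Cell spans 20° lon × 10° lat.
west -40.0, east -20.0.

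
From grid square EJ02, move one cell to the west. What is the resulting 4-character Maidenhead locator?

Longitude square 0; −1 → -1, wraps to 9, carry into field.
Longitude field E = 4; −1 → 3 = D.
The latitude characters are unchanged.

DJ92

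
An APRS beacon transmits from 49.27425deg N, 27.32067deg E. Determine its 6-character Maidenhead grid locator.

KN39pg

Shift to the Maidenhead origin (180°W, 90°S): lon 207.3207, lat 139.2742.
Field: 207.3207/20 → 10 → K, 139.2742/10 → 13 → N; chars KN.
Square: 7.3207/2 → 3, 9.2742/1 → 9; chars 39.
Subsquare: 1.3207/0.0833333 → 15 → p, 0.2742/0.0416667 → 6 → g; chars pg.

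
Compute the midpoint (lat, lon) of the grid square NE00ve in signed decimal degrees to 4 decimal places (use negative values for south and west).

-49.8125, 81.7917

Field N=13, E=4: +13·20° lon, +4·10° lat → SW at lon 80°, lat -50°.
Square 0, 0: +0·2° lon, +0·1° lat → SW at lon 80°, lat -50°.
Subsquare v=21, e=4: +21·0.0833333° lon, +4·0.0416667° lat → SW at lon 81.75°, lat -49.8333°.
Cell spans 0.0833333° lon × 0.0416667° lat. Centre is SW corner plus half of each.
latitude -49.8125, longitude 81.7917.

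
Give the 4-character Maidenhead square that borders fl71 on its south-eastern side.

FL80

Longitude square 7; +1 → 8.
Latitude square 1; −1 → 0.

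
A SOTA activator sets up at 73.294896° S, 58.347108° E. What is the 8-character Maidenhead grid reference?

Offset from 180°W / 90°S: lon 238.34711°, lat 16.70510°.
Field: lon ⌊238.34711/20⌋ = 11 → L; lat ⌊16.70510/10⌋ = 1 → B.
Square: lon ⌊18.34711/2⌋ = 9; lat ⌊6.70510/1⌋ = 6.
Subsquare: lon ⌊0.34711/0.0833333⌋ = 4 → e; lat ⌊0.70510/0.0416667⌋ = 16 → q.
Extended square: lon ⌊0.01377/0.00833333⌋ = 1; lat ⌊0.03844/0.00416667⌋ = 9.

LB96eq19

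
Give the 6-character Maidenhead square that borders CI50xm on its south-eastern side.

CI60al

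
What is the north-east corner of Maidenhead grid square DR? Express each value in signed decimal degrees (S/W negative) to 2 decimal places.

Field D=3, R=17: +3·20° lon, +17·10° lat → SW at lon -120°, lat 80°.
Cell spans 20° lon × 10° lat. NE corner is SW corner plus one full cell.
latitude 90.00, longitude -100.00.

90.00, -100.00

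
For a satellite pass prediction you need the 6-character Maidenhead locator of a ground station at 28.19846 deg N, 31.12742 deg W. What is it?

HL48ke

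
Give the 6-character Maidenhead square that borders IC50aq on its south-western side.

Longitude subsquare a = 0; −1 → -1, wraps to 23 = x, carry into square.
Longitude square 5; −1 → 4.
Latitude subsquare q = 16; −1 → 15 = p.

IC40xp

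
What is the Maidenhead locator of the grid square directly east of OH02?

OH12

Longitude square 0; +1 → 1.
The latitude characters are unchanged.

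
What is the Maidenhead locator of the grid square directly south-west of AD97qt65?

AD97qt54

Longitude extended square 6; −1 → 5.
Latitude extended square 5; −1 → 4.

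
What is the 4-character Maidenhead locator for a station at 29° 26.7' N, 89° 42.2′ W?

Shift to the Maidenhead origin (180°W, 90°S): lon 90.30, lat 119.44.
Field (20°×10°, letters A–R): 90.30/20 → 4 → E, 119.44/10 → 11 → L; chars EL.
Square (2°×1°, digits 0–9): 10.30/2 → 5, 9.44/1 → 9; chars 59.

EL59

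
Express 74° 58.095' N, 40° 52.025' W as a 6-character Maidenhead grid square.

Offset from 180°W / 90°S: lon 139.1329°, lat 164.9683°.
Field (20°×10°, letters A–R): 139.1329/20 → 6 → G, 164.9683/10 → 16 → Q; chars GQ.
Square (2°×1°, digits 0–9): 19.1329/2 → 9, 4.9683/1 → 4; chars 94.
Subsquare (5′×2.5′, letters a–x): 1.1329/0.0833333 → 13 → n, 0.9683/0.0416667 → 23 → x; chars nx.

GQ94nx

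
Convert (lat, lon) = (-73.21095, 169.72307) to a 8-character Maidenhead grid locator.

RB46us69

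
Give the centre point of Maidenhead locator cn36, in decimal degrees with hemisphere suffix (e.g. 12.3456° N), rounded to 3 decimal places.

46.500° N, 133.000° W

Field C=2, N=13: +2·20° lon, +13·10° lat → SW at lon -140°, lat 40°.
Square 3, 6: +3·2° lon, +6·1° lat → SW at lon -134°, lat 46°.
Cell spans 2° lon × 1° lat. Centre is SW corner plus half of each.
latitude 46.500° N, longitude 133.000° W.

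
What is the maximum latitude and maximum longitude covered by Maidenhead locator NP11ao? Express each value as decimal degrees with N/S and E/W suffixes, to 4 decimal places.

61.6250° N, 82.0833° E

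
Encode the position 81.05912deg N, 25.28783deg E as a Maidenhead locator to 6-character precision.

Offset from 180°W / 90°S: lon 205.2878°, lat 171.0591°.
Field: lon ⌊205.2878/20⌋ = 10 → K; lat ⌊171.0591/10⌋ = 17 → R.
Square: lon ⌊5.2878/2⌋ = 2; lat ⌊1.0591/1⌋ = 1.
Subsquare: lon ⌊1.2878/0.0833333⌋ = 15 → p; lat ⌊0.0591/0.0416667⌋ = 1 → b.

KR21pb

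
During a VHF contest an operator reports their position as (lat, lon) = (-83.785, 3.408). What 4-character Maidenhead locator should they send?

JA16

Add 180° to longitude and 90° to latitude: 183.41, 6.22.
Field: lon ⌊183.41/20⌋ = 9 → J; lat ⌊6.22/10⌋ = 0 → A.
Square: lon ⌊3.41/2⌋ = 1; lat ⌊6.22/1⌋ = 6.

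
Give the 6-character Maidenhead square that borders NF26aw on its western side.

NF16xw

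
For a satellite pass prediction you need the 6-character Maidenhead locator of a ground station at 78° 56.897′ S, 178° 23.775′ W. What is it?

Offset from 180°W / 90°S: lon 1.6037°, lat 11.0517°.
Field: lon ⌊1.6037/20⌋ = 0 → A; lat ⌊11.0517/10⌋ = 1 → B.
Square: lon ⌊1.6037/2⌋ = 0; lat ⌊1.0517/1⌋ = 1.
Subsquare: lon ⌊1.6037/0.0833333⌋ = 19 → t; lat ⌊0.0517/0.0416667⌋ = 1 → b.

AB01tb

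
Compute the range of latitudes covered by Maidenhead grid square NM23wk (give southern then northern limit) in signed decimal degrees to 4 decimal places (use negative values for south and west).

Field N=13, M=12: +13·20° lon, +12·10° lat → SW at lon 80°, lat 30°.
Square 2, 3: +2·2° lon, +3·1° lat → SW at lon 84°, lat 33°.
Subsquare w=22, k=10: +22·0.0833333° lon, +10·0.0416667° lat → SW at lon 85.8333°, lat 33.4167°.
Cell spans 0.0833333° lon × 0.0416667° lat.
south 33.4167, north 33.4583.

33.4167, 33.4583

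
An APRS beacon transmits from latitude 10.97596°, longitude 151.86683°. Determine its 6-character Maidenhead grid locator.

Add 180° to longitude and 90° to latitude: 331.8668, 100.9760.
Field: 331.8668/20 → 16 → Q, 100.9760/10 → 10 → K; chars QK.
Square: 11.8668/2 → 5, 0.9760/1 → 0; chars 50.
Subsquare: 1.8668/0.0833333 → 22 → w, 0.9760/0.0416667 → 23 → x; chars wx.

QK50wx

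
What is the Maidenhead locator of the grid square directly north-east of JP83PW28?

JP83pw39

Longitude extended square 2; +1 → 3.
Latitude extended square 8; +1 → 9.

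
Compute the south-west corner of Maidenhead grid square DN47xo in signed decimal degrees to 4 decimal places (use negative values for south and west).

47.5833, -110.0833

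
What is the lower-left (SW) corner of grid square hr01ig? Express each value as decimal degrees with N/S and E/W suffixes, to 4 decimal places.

81.2500° N, 39.3333° W

Field H=7, R=17: +7·20° lon, +17·10° lat → SW at lon -40°, lat 80°.
Square 0, 1: +0·2° lon, +1·1° lat → SW at lon -40°, lat 81°.
Subsquare i=8, g=6: +8·0.0833333° lon, +6·0.0416667° lat → SW at lon -39.3333°, lat 81.25°.
latitude 81.2500° N, longitude 39.3333° W.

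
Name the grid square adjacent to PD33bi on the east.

Longitude subsquare b = 1; +1 → 2 = c.
The latitude characters are unchanged.

PD33ci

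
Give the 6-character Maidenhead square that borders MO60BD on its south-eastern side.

Longitude subsquare b = 1; +1 → 2 = c.
Latitude subsquare d = 3; −1 → 2 = c.

MO60cc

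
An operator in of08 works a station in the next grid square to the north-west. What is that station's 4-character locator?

Longitude square 0; −1 → -1, wraps to 9, carry into field.
Longitude field O = 14; −1 → 13 = N.
Latitude square 8; +1 → 9.

NF99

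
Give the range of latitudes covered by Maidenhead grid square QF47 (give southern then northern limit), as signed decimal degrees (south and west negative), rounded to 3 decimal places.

-33.000, -32.000

Field Q=16, F=5: +16·20° lon, +5·10° lat → SW at lon 140°, lat -40°.
Square 4, 7: +4·2° lon, +7·1° lat → SW at lon 148°, lat -33°.
Cell spans 2° lon × 1° lat.
south -33.000, north -32.000.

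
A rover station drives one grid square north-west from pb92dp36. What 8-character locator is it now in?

PB92dp27

Longitude extended square 3; −1 → 2.
Latitude extended square 6; +1 → 7.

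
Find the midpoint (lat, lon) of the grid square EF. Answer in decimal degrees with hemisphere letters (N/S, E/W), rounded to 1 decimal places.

35.0° S, 90.0° W

Field E=4, F=5: +4·20° lon, +5·10° lat → SW at lon -100°, lat -40°.
Cell spans 20° lon × 10° lat. Centre is SW corner plus half of each.
latitude 35.0° S, longitude 90.0° W.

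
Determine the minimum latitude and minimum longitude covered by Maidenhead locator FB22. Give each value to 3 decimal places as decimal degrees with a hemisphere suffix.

78.000° S, 76.000° W

Field F=5, B=1: +5·20° lon, +1·10° lat → SW at lon -80°, lat -80°.
Square 2, 2: +2·2° lon, +2·1° lat → SW at lon -76°, lat -78°.
latitude 78.000° S, longitude 76.000° W.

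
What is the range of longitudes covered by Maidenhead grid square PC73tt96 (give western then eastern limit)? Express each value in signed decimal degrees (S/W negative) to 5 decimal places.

Field P=15, C=2: +15·20° lon, +2·10° lat → SW at lon 120°, lat -70°.
Square 7, 3: +7·2° lon, +3·1° lat → SW at lon 134°, lat -67°.
Subsquare t=19, t=19: +19·0.0833333° lon, +19·0.0416667° lat → SW at lon 135.583°, lat -66.2083°.
Extended square 9, 6: +9·0.00833333° lon, +6·0.00416667° lat → SW at lon 135.658°, lat -66.1833°.
Cell spans 0.00833333° lon × 0.00416667° lat.
west 135.65833, east 135.66667.

135.65833, 135.66667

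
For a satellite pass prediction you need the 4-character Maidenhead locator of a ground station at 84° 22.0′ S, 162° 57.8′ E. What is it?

Add 180° to longitude and 90° to latitude: 342.96, 5.63.
Field (20°×10°, letters A–R): 342.96/20 → 17 → R, 5.63/10 → 0 → A; chars RA.
Square (2°×1°, digits 0–9): 2.96/2 → 1, 5.63/1 → 5; chars 15.

RA15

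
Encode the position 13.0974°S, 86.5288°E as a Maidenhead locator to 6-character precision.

NH36gv

Add 180° to longitude and 90° to latitude: 266.5288, 76.9026.
Field (20°×10°, letters A–R): 266.5288/20 → 13 → N, 76.9026/10 → 7 → H; chars NH.
Square (2°×1°, digits 0–9): 6.5288/2 → 3, 6.9026/1 → 6; chars 36.
Subsquare (5′×2.5′, letters a–x): 0.5288/0.0833333 → 6 → g, 0.9026/0.0416667 → 21 → v; chars gv.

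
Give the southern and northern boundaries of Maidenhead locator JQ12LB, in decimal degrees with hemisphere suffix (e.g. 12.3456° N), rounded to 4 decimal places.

72.0417° N, 72.0833° N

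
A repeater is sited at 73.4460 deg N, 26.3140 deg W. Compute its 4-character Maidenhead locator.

HQ63

Offset from 180°W / 90°S: lon 153.69°, lat 163.45°.
Field: 153.69/20 → 7 → H, 163.45/10 → 16 → Q; chars HQ.
Square: 13.69/2 → 6, 3.45/1 → 3; chars 63.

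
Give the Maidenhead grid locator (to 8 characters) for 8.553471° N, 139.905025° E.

PJ98wn82

Shift to the Maidenhead origin (180°W, 90°S): lon 319.90503, lat 98.55347.
Field: 319.90503/20 → 15 → P, 98.55347/10 → 9 → J; chars PJ.
Square: 19.90503/2 → 9, 8.55347/1 → 8; chars 98.
Subsquare: 1.90503/0.0833333 → 22 → w, 0.55347/0.0416667 → 13 → n; chars wn.
Extended square: 0.07169/0.00833333 → 8, 0.01180/0.00416667 → 2; chars 82.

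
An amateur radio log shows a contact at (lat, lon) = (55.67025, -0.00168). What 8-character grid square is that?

Offset from 180°W / 90°S: lon 179.99832°, lat 145.67025°.
Field (20°×10°, letters A–R): lon ⌊179.99832/20⌋ = 8 → I; lat ⌊145.67025/10⌋ = 14 → O.
Square (2°×1°, digits 0–9): lon ⌊19.99832/2⌋ = 9; lat ⌊5.67025/1⌋ = 5.
Subsquare (5′×2.5′, letters a–x): lon ⌊1.99832/0.0833333⌋ = 23 → x; lat ⌊0.67025/0.0416667⌋ = 16 → q.
Extended square (30″×15″, digits 0–9): lon ⌊0.08165/0.00833333⌋ = 9; lat ⌊0.00358/0.00416667⌋ = 0.

IO95xq90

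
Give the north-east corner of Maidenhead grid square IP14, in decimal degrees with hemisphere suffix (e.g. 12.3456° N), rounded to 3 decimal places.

65.000° N, 16.000° W

Field I=8, P=15: +8·20° lon, +15·10° lat → SW at lon -20°, lat 60°.
Square 1, 4: +1·2° lon, +4·1° lat → SW at lon -18°, lat 64°.
Cell spans 2° lon × 1° lat. NE corner is SW corner plus one full cell.
latitude 65.000° N, longitude 16.000° W.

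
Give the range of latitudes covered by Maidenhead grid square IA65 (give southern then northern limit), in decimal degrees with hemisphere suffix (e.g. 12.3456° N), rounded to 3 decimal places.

Field I=8, A=0: +8·20° lon, +0·10° lat → SW at lon -20°, lat -90°.
Square 6, 5: +6·2° lon, +5·1° lat → SW at lon -8°, lat -85°.
Cell spans 2° lon × 1° lat.
south 85.000° S, north 84.000° S.

85.000° S, 84.000° S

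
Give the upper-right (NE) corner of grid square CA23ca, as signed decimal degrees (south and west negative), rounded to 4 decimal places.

Field C=2, A=0: +2·20° lon, +0·10° lat → SW at lon -140°, lat -90°.
Square 2, 3: +2·2° lon, +3·1° lat → SW at lon -136°, lat -87°.
Subsquare c=2, a=0: +2·0.0833333° lon, +0·0.0416667° lat → SW at lon -135.833°, lat -87°.
Cell spans 0.0833333° lon × 0.0416667° lat. NE corner is SW corner plus one full cell.
latitude -86.9583, longitude -135.7500.

-86.9583, -135.7500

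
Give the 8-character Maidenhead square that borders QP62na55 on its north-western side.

QP62na46

Longitude extended square 5; −1 → 4.
Latitude extended square 5; +1 → 6.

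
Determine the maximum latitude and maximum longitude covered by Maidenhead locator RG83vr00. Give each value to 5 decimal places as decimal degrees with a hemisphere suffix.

Field R=17, G=6: +17·20° lon, +6·10° lat → SW at lon 160°, lat -30°.
Square 8, 3: +8·2° lon, +3·1° lat → SW at lon 176°, lat -27°.
Subsquare v=21, r=17: +21·0.0833333° lon, +17·0.0416667° lat → SW at lon 177.75°, lat -26.2917°.
Extended square 0, 0: +0·0.00833333° lon, +0·0.00416667° lat → SW at lon 177.75°, lat -26.2917°.
Cell spans 0.00833333° lon × 0.00416667° lat. NE corner is SW corner plus one full cell.
latitude 26.28750° S, longitude 177.75833° E.

26.28750° S, 177.75833° E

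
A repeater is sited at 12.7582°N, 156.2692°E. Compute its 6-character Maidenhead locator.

Shift to the Maidenhead origin (180°W, 90°S): lon 336.2692, lat 102.7582.
Field: lon ⌊336.2692/20⌋ = 16 → Q; lat ⌊102.7582/10⌋ = 10 → K.
Square: lon ⌊16.2692/2⌋ = 8; lat ⌊2.7582/1⌋ = 2.
Subsquare: lon ⌊0.2692/0.0833333⌋ = 3 → d; lat ⌊0.7582/0.0416667⌋ = 18 → s.

QK82ds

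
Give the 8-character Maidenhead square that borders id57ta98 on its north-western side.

ID57ta89

Longitude extended square 9; −1 → 8.
Latitude extended square 8; +1 → 9.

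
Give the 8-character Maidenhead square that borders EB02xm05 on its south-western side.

EB02wm94

Longitude extended square 0; −1 → -1, wraps to 9, carry into subsquare.
Longitude subsquare x = 23; −1 → 22 = w.
Latitude extended square 5; −1 → 4.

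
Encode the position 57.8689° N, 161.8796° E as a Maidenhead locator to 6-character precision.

RO07wu

Shift to the Maidenhead origin (180°W, 90°S): lon 341.8796, lat 147.8689.
Field: lon ⌊341.8796/20⌋ = 17 → R; lat ⌊147.8689/10⌋ = 14 → O.
Square: lon ⌊1.8796/2⌋ = 0; lat ⌊7.8689/1⌋ = 7.
Subsquare: lon ⌊1.8796/0.0833333⌋ = 22 → w; lat ⌊0.8689/0.0416667⌋ = 20 → u.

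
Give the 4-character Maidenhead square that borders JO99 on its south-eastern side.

Longitude square 9; +1 → 10, wraps to 0, carry into field.
Longitude field J = 9; +1 → 10 = K.
Latitude square 9; −1 → 8.

KO08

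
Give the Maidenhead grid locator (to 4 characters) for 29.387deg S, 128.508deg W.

Offset from 180°W / 90°S: lon 51.49°, lat 60.61°.
Field: lon ⌊51.49/20⌋ = 2 → C; lat ⌊60.61/10⌋ = 6 → G.
Square: lon ⌊11.49/2⌋ = 5; lat ⌊0.61/1⌋ = 0.

CG50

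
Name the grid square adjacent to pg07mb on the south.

PG07ma

Latitude subsquare b = 1; −1 → 0 = a.
The longitude characters are unchanged.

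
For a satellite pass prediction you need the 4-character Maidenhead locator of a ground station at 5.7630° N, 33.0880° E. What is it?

KJ65

Add 180° to longitude and 90° to latitude: 213.09, 95.76.
Field: 213.09/20 → 10 → K, 95.76/10 → 9 → J; chars KJ.
Square: 13.09/2 → 6, 5.76/1 → 5; chars 65.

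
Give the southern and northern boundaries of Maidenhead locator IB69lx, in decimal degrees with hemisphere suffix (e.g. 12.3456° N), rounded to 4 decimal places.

70.0417° S, 70.0000° S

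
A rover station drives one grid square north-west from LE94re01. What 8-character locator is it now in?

LE94qe92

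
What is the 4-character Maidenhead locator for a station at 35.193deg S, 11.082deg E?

JF54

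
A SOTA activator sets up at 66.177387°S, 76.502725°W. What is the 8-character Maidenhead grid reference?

FC13rt97

Add 180° to longitude and 90° to latitude: 103.49728, 23.82261.
Field: lon ⌊103.49728/20⌋ = 5 → F; lat ⌊23.82261/10⌋ = 2 → C.
Square: lon ⌊3.49728/2⌋ = 1; lat ⌊3.82261/1⌋ = 3.
Subsquare: lon ⌊1.49728/0.0833333⌋ = 17 → r; lat ⌊0.82261/0.0416667⌋ = 19 → t.
Extended square: lon ⌊0.08061/0.00833333⌋ = 9; lat ⌊0.03095/0.00416667⌋ = 7.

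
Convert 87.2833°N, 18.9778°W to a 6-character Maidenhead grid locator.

IR07mg

Offset from 180°W / 90°S: lon 161.0222°, lat 177.2833°.
Field: 161.0222/20 → 8 → I, 177.2833/10 → 17 → R; chars IR.
Square: 1.0222/2 → 0, 7.2833/1 → 7; chars 07.
Subsquare: 1.0222/0.0833333 → 12 → m, 0.2833/0.0416667 → 6 → g; chars mg.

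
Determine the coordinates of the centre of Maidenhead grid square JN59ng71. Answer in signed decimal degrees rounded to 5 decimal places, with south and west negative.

49.25625, 11.14583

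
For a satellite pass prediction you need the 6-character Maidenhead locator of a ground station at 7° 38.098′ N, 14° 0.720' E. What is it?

JJ77ap

Add 180° to longitude and 90° to latitude: 194.0120, 97.6350.
Field: lon ⌊194.0120/20⌋ = 9 → J; lat ⌊97.6350/10⌋ = 9 → J.
Square: lon ⌊14.0120/2⌋ = 7; lat ⌊7.6350/1⌋ = 7.
Subsquare: lon ⌊0.0120/0.0833333⌋ = 0 → a; lat ⌊0.6350/0.0416667⌋ = 15 → p.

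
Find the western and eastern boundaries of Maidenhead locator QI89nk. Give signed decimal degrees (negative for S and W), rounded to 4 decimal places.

Field Q=16, I=8: +16·20° lon, +8·10° lat → SW at lon 140°, lat -10°.
Square 8, 9: +8·2° lon, +9·1° lat → SW at lon 156°, lat -1°.
Subsquare n=13, k=10: +13·0.0833333° lon, +10·0.0416667° lat → SW at lon 157.083°, lat -0.583333°.
Cell spans 0.0833333° lon × 0.0416667° lat.
west 157.0833, east 157.1667.

157.0833, 157.1667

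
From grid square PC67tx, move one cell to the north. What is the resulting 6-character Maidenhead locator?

PC68ta

Latitude subsquare x = 23; +1 → 24, wraps to 0 = a, carry into square.
Latitude square 7; +1 → 8.
The longitude characters are unchanged.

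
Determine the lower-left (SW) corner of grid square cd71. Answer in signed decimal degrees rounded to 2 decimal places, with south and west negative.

-59.00, -126.00

Field C=2, D=3: +2·20° lon, +3·10° lat → SW at lon -140°, lat -60°.
Square 7, 1: +7·2° lon, +1·1° lat → SW at lon -126°, lat -59°.
latitude -59.00, longitude -126.00.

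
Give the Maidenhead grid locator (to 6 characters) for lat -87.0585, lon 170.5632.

Shift to the Maidenhead origin (180°W, 90°S): lon 350.5632, lat 2.9415.
Field: lon ⌊350.5632/20⌋ = 17 → R; lat ⌊2.9415/10⌋ = 0 → A.
Square: lon ⌊10.5632/2⌋ = 5; lat ⌊2.9415/1⌋ = 2.
Subsquare: lon ⌊0.5632/0.0833333⌋ = 6 → g; lat ⌊0.9415/0.0416667⌋ = 22 → w.

RA52gw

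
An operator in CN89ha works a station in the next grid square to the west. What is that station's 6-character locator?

CN89ga

Longitude subsquare h = 7; −1 → 6 = g.
The latitude characters are unchanged.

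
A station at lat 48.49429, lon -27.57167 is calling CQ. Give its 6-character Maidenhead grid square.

HN68fl

Shift to the Maidenhead origin (180°W, 90°S): lon 152.4283, lat 138.4943.
Field: lon ⌊152.4283/20⌋ = 7 → H; lat ⌊138.4943/10⌋ = 13 → N.
Square: lon ⌊12.4283/2⌋ = 6; lat ⌊8.4943/1⌋ = 8.
Subsquare: lon ⌊0.4283/0.0833333⌋ = 5 → f; lat ⌊0.4943/0.0416667⌋ = 11 → l.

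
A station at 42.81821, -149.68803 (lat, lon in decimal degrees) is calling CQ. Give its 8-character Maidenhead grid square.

BN52dt76

Add 180° to longitude and 90° to latitude: 30.31197, 132.81821.
Field (20°×10°, letters A–R): lon ⌊30.31197/20⌋ = 1 → B; lat ⌊132.81821/10⌋ = 13 → N.
Square (2°×1°, digits 0–9): lon ⌊10.31197/2⌋ = 5; lat ⌊2.81821/1⌋ = 2.
Subsquare (5′×2.5′, letters a–x): lon ⌊0.31197/0.0833333⌋ = 3 → d; lat ⌊0.81821/0.0416667⌋ = 19 → t.
Extended square (30″×15″, digits 0–9): lon ⌊0.06197/0.00833333⌋ = 7; lat ⌊0.02654/0.00416667⌋ = 6.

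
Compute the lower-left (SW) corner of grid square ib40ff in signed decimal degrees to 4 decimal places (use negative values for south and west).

-79.7917, -11.5833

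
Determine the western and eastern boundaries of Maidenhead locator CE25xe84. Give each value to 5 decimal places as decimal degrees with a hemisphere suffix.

Field C=2, E=4: +2·20° lon, +4·10° lat → SW at lon -140°, lat -50°.
Square 2, 5: +2·2° lon, +5·1° lat → SW at lon -136°, lat -45°.
Subsquare x=23, e=4: +23·0.0833333° lon, +4·0.0416667° lat → SW at lon -134.083°, lat -44.8333°.
Extended square 8, 4: +8·0.00833333° lon, +4·0.00416667° lat → SW at lon -134.017°, lat -44.8167°.
Cell spans 0.00833333° lon × 0.00416667° lat.
west 134.01667° W, east 134.00833° W.

134.01667° W, 134.00833° W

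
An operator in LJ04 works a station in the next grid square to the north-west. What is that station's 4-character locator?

Longitude square 0; −1 → -1, wraps to 9, carry into field.
Longitude field L = 11; −1 → 10 = K.
Latitude square 4; +1 → 5.

KJ95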